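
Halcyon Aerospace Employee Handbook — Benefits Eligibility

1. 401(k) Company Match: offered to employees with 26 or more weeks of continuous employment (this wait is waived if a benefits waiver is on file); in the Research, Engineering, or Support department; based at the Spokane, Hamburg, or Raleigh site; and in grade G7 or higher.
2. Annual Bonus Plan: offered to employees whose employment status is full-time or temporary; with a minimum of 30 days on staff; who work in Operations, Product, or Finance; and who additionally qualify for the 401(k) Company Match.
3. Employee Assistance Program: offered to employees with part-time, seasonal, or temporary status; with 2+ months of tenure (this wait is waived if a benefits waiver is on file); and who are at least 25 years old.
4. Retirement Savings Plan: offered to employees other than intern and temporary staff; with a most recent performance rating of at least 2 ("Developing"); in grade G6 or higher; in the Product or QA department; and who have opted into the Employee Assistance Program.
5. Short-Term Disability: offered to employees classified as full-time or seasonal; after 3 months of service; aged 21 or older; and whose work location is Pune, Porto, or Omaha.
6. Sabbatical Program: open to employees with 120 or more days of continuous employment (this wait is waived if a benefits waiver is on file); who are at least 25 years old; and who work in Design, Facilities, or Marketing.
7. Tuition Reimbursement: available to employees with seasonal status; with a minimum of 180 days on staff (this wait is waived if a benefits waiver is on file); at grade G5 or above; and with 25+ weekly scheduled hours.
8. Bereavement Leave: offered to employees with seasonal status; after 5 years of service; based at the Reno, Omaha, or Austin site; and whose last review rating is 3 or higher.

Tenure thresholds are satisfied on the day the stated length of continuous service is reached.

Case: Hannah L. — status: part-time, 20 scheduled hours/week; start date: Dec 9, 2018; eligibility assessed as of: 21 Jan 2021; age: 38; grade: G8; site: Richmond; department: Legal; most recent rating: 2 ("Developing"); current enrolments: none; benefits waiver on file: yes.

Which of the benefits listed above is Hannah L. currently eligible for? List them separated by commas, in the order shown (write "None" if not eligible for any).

Employee Assistance Program

Service from Dec 9, 2018 to 21 Jan 2021: 774 days.
401(k) Company Match — benefits waiver on file ✓; dept Legal ✗ → not eligible.
Annual Bonus Plan — status part-time ✗ (requires full-time or temporary) → not eligible.
Employee Assistance Program — status part-time ✓; benefits waiver on file ✓; age 38 ≥ 25 ✓ → eligible.
Retirement Savings Plan — status part-time ✓ (not excluded); rating 2 ≥ 2 ✓; grade G8 ≥ G6 ✓; dept Legal ✗ → not eligible.
Short-Term Disability — status part-time ✗ (requires full-time or seasonal) → not eligible.
Sabbatical Program — benefits waiver on file ✓; age 38 ≥ 25 ✓; dept Legal ✗ → not eligible.
Tuition Reimbursement — status part-time ✗ (requires seasonal) → not eligible.
Bereavement Leave — status part-time ✗ (requires seasonal) → not eligible.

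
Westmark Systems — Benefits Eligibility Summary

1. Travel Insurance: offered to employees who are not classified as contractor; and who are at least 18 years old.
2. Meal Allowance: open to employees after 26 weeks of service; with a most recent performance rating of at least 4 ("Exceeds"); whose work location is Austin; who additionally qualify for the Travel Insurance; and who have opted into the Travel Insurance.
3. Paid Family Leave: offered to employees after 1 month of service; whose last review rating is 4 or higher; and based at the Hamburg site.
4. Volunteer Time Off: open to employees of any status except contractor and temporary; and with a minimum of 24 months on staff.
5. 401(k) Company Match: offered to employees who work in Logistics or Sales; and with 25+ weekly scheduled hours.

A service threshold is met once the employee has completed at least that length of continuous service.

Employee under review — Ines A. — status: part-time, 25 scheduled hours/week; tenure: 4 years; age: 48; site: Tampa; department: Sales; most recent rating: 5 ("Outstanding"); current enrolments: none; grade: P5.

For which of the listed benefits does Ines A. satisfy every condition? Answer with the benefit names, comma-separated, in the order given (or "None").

Travel Insurance, Volunteer Time Off, 401(k) Company Match

Travel Insurance — status part-time ✓ (not excluded); age 48 ≥ 18 ✓ → eligible.
Meal Allowance — service 4 years ≥ 26 weeks (≈182 days) ✓; rating 5 ≥ 4 ✓; site Tampa ✗ (not Austin) → not eligible.
Paid Family Leave — service 4 years ≥ 1 month (≈30 days) ✓; rating 5 ≥ 4 ✓; site Tampa ✗ (not Hamburg) → not eligible.
Volunteer Time Off — status part-time ✓ (not excluded); service 4 years ≥ 24 months (≈720 days) ✓ → eligible.
401(k) Company Match — dept Sales ✓; 25 hrs/wk ≥ 25 ✓ → eligible.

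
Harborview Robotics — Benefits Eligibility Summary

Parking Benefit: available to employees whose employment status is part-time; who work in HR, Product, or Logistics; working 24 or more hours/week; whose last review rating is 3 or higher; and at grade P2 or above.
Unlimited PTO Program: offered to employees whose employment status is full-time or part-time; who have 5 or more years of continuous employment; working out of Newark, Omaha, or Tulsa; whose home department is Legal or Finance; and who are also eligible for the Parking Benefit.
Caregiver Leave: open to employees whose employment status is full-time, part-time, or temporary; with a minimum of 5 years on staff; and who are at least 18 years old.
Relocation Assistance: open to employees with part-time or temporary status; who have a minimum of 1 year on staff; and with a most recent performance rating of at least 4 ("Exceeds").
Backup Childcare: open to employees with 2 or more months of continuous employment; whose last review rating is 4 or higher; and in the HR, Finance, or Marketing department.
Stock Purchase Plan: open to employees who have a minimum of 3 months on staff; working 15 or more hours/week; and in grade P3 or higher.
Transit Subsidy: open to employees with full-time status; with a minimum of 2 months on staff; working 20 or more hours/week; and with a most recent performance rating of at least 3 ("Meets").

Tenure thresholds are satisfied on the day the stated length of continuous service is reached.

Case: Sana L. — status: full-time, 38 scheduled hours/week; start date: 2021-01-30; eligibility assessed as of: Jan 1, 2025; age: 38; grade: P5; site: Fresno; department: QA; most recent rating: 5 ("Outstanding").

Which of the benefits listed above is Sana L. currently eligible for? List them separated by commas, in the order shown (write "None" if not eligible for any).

Service from 2021-01-30 to Jan 1, 2025: 1432 days.
Parking Benefit — status full-time ✗ (requires part-time) → not eligible.
Unlimited PTO Program — status full-time ✓; service 1432 days < 5 years (≈1825 days) ✗ → not eligible.
Caregiver Leave — status full-time ✓; service 1432 days < 5 years (≈1825 days) ✗ → not eligible.
Relocation Assistance — status full-time ✗ (requires part-time or temporary) → not eligible.
Backup Childcare — service 1432 days ≥ 2 months (≈60 days) ✓; rating 5 ≥ 4 ✓; dept QA ✗ → not eligible.
Stock Purchase Plan — service 1432 days ≥ 3 months (≈90 days) ✓; 38 hrs/wk ≥ 15 ✓; grade P5 ≥ P3 ✓ → eligible.
Transit Subsidy — status full-time ✓; service 1432 days ≥ 2 months (≈60 days) ✓; 38 hrs/wk ≥ 20 ✓; rating 5 ≥ 3 ✓ → eligible.

Stock Purchase Plan, Transit Subsidy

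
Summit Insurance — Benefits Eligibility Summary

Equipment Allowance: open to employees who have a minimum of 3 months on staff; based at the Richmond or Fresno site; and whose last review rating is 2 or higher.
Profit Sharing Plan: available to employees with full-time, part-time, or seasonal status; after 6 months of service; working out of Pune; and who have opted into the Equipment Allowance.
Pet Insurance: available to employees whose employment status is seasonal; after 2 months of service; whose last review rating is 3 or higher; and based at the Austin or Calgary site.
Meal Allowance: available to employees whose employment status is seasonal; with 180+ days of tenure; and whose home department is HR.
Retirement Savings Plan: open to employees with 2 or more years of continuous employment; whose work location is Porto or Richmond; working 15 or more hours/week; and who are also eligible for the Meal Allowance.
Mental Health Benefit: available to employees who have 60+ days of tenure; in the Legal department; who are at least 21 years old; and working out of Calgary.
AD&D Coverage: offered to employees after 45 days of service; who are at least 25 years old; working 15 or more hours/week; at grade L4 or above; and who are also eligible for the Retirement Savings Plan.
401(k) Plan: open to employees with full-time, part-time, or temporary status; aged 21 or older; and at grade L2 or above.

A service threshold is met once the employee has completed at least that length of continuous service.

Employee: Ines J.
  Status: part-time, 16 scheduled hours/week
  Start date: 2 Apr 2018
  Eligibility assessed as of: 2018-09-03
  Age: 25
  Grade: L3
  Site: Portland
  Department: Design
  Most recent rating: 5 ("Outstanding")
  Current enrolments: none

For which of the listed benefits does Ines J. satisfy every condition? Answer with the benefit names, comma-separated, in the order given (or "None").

Service from 2 Apr 2018 to 2018-09-03: 154 days.
Equipment Allowance — service 154 days ≥ 3 months (≈90 days) ✓; site Portland ✗ (not Richmond or Fresno) → not eligible.
Profit Sharing Plan — status part-time ✓; service 154 days < 6 months (≈180 days) ✗ → not eligible.
Pet Insurance — status part-time ✗ (requires seasonal) → not eligible.
Meal Allowance — status part-time ✗ (requires seasonal) → not eligible.
Retirement Savings Plan — service 154 days < 2 years (≈730 days) ✗ → not eligible.
Mental Health Benefit — service 154 days ≥ 60 days ✓; dept Design ✗ → not eligible.
AD&D Coverage — service 154 days ≥ 45 days ✓; age 25 ≥ 25 ✓; 16 hrs/wk ≥ 15 ✓; grade L3 < L4 ✗ → not eligible.
401(k) Plan — status part-time ✓; age 25 ≥ 21 ✓; grade L3 ≥ L2 ✓ → eligible.

401(k) Plan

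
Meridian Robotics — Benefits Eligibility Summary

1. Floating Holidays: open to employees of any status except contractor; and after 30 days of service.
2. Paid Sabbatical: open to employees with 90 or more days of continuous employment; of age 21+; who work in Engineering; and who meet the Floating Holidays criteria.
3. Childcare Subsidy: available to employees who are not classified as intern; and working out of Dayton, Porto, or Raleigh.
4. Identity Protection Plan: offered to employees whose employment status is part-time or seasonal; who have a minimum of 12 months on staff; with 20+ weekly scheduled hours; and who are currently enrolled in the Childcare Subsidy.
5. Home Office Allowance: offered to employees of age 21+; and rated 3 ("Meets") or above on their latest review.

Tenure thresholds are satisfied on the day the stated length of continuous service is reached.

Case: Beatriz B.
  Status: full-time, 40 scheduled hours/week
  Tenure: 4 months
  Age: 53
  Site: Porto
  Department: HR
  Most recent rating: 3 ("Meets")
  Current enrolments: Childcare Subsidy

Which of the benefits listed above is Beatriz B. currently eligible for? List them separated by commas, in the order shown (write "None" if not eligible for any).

Floating Holidays — status full-time ✓ (not excluded); service 4 months ≥ 30 days ✓ → eligible.
Paid Sabbatical — service 4 months ≥ 90 days ✓; age 53 ≥ 21 ✓; dept HR ✗ → not eligible.
Childcare Subsidy — status full-time ✓ (not excluded); site Porto ✓ → eligible.
Identity Protection Plan — status full-time ✗ (requires part-time or seasonal) → not eligible.
Home Office Allowance — age 53 ≥ 21 ✓; rating 3 ≥ 3 ✓ → eligible.

Floating Holidays, Childcare Subsidy, Home Office Allowance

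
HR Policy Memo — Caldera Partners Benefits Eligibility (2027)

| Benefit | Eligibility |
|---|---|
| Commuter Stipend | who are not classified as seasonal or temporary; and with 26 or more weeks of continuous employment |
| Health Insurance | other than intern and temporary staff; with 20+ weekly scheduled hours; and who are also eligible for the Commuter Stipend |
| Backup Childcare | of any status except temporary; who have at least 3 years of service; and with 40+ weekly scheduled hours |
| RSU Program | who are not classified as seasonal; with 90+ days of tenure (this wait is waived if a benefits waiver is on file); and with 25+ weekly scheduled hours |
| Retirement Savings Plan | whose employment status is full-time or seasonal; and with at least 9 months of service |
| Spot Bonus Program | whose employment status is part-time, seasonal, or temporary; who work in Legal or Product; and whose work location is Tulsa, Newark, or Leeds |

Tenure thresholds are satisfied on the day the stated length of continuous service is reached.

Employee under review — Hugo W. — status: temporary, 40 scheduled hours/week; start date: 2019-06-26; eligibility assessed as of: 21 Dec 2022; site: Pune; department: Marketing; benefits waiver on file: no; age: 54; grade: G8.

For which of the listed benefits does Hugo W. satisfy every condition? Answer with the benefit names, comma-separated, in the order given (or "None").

RSU Program

Service from 2019-06-26 to 21 Dec 2022: 1274 days.
Commuter Stipend — status temporary ✗ (excluded) → not eligible.
Health Insurance — status temporary ✗ (excluded) → not eligible.
Backup Childcare — status temporary ✗ (excluded) → not eligible.
RSU Program — status temporary ✓ (not excluded); no waiver, service 1274 days ≥ 90 days ✓; 40 hrs/wk ≥ 25 ✓ → eligible.
Retirement Savings Plan — status temporary ✗ (requires full-time or seasonal) → not eligible.
Spot Bonus Program — status temporary ✓; dept Marketing ✗ → not eligible.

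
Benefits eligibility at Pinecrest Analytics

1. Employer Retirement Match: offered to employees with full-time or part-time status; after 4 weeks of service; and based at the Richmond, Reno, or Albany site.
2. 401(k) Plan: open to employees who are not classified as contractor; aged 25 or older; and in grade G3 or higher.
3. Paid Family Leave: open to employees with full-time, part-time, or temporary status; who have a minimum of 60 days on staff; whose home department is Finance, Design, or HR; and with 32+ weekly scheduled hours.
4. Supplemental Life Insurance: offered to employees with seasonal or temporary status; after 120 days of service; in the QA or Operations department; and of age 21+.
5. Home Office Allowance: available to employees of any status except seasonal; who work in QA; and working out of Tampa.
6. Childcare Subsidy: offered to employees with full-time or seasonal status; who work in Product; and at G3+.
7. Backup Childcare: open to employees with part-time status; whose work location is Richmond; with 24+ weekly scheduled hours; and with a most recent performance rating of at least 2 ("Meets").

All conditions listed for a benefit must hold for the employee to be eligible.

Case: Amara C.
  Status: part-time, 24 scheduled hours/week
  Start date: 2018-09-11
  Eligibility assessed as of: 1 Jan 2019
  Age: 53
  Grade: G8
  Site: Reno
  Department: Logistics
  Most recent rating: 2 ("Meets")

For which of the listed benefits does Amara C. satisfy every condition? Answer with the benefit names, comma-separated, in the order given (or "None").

Service from 2018-09-11 to 1 Jan 2019: 112 days.
Employer Retirement Match — status part-time ✓; service 112 days ≥ 4 weeks (≈28 days) ✓; site Reno ✓ → eligible.
401(k) Plan — status part-time ✓ (not excluded); age 53 ≥ 25 ✓; grade G8 ≥ G3 ✓ → eligible.
Paid Family Leave — status part-time ✓; service 112 days ≥ 60 days ✓; dept Logistics ✗ → not eligible.
Supplemental Life Insurance — status part-time ✗ (requires seasonal or temporary) → not eligible.
Home Office Allowance — status part-time ✓ (not excluded); dept Logistics ✗ → not eligible.
Childcare Subsidy — status part-time ✗ (requires full-time or seasonal) → not eligible.
Backup Childcare — status part-time ✓; site Reno ✗ (not Richmond) → not eligible.

Employer Retirement Match, 401(k) Plan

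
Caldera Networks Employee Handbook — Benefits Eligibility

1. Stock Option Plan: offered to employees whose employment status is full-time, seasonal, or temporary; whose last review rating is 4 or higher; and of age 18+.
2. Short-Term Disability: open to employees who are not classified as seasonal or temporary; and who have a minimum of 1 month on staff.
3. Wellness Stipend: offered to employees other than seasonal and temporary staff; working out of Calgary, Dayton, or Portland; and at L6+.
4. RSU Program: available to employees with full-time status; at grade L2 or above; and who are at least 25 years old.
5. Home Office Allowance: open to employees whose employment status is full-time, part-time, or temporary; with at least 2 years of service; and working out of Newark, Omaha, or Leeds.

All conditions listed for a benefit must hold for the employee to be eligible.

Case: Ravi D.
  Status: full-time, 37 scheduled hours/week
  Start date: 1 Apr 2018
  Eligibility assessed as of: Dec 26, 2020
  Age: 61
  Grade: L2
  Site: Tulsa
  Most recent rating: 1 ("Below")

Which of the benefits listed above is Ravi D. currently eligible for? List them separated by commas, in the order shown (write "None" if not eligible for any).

Short-Term Disability, RSU Program

Service from 1 Apr 2018 to Dec 26, 2020: 1000 days.
Stock Option Plan — status full-time ✓; rating 1 < 4 ✗ → not eligible.
Short-Term Disability — status full-time ✓ (not excluded); service 1000 days ≥ 1 month (≈30 days) ✓ → eligible.
Wellness Stipend — status full-time ✓ (not excluded); site Tulsa ✗ (not Calgary, Dayton, or Portland) → not eligible.
RSU Program — status full-time ✓; grade L2 ≥ L2 ✓; age 61 ≥ 25 ✓ → eligible.
Home Office Allowance — status full-time ✓; service 1000 days ≥ 2 years (≈730 days) ✓; site Tulsa ✗ (not Newark, Omaha, or Leeds) → not eligible.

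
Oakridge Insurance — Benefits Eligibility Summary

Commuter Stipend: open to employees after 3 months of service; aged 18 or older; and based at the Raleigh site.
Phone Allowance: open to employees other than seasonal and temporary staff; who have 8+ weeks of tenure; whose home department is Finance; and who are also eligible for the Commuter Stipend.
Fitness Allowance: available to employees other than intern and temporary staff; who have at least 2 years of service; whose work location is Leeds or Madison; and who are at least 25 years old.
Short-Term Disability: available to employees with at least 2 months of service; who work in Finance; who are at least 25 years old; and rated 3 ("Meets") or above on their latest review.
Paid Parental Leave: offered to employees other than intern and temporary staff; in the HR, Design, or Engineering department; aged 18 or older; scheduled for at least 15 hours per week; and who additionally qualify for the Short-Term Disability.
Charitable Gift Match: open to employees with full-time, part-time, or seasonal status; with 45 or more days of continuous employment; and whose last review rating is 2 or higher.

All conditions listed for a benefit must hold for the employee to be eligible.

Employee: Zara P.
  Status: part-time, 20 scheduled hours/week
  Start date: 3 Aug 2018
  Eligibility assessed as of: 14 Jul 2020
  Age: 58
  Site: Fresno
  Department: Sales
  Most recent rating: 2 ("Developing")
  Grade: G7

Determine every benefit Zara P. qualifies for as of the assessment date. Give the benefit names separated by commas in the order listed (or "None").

Service from 3 Aug 2018 to 14 Jul 2020: 711 days.
Commuter Stipend — service 711 days ≥ 3 months (≈90 days) ✓; age 58 ≥ 18 ✓; site Fresno ✗ (not Raleigh) → not eligible.
Phone Allowance — status part-time ✓ (not excluded); service 711 days ≥ 8 weeks (≈56 days) ✓; dept Sales ✗ → not eligible.
Fitness Allowance — status part-time ✓ (not excluded); service 711 days < 2 years (≈730 days) ✗ → not eligible.
Short-Term Disability — service 711 days ≥ 2 months (≈60 days) ✓; dept Sales ✗ → not eligible.
Paid Parental Leave — status part-time ✓ (not excluded); dept Sales ✗ → not eligible.
Charitable Gift Match — status part-time ✓; service 711 days ≥ 45 days ✓; rating 2 ≥ 2 ✓ → eligible.

Charitable Gift Match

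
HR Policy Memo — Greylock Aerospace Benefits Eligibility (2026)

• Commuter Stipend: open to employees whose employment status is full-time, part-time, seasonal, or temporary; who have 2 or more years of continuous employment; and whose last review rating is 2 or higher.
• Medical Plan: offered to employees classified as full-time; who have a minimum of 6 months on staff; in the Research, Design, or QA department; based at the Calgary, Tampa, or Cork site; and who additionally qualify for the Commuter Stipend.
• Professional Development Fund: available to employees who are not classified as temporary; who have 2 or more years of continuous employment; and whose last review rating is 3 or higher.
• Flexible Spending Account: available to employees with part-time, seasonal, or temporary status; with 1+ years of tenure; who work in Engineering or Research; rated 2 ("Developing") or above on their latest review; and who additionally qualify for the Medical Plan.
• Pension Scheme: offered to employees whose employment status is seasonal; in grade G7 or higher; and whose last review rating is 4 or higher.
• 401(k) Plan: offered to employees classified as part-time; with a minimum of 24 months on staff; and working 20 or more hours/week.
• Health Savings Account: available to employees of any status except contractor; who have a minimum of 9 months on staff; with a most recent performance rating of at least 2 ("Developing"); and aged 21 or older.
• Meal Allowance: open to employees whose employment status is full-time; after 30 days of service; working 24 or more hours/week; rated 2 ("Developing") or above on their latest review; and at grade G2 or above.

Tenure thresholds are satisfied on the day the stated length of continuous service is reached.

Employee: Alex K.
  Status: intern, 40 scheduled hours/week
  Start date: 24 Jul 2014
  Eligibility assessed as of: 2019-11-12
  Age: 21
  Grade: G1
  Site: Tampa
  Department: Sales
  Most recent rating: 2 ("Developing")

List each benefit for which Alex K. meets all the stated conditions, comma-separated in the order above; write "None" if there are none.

Health Savings Account

Service from 24 Jul 2014 to 2019-11-12: 1937 days.
Commuter Stipend — status intern ✗ (requires full-time, part-time, seasonal, or temporary) → not eligible.
Medical Plan — status intern ✗ (requires full-time) → not eligible.
Professional Development Fund — status intern ✓ (not excluded); service 1937 days ≥ 2 years (≈730 days) ✓; rating 2 < 3 ✗ → not eligible.
Flexible Spending Account — status intern ✗ (requires part-time, seasonal, or temporary) → not eligible.
Pension Scheme — status intern ✗ (requires seasonal) → not eligible.
401(k) Plan — status intern ✗ (requires part-time) → not eligible.
Health Savings Account — status intern ✓ (not excluded); service 1937 days ≥ 9 months (≈270 days) ✓; rating 2 ≥ 2 ✓; age 21 ≥ 21 ✓ → eligible.
Meal Allowance — status intern ✗ (requires full-time) → not eligible.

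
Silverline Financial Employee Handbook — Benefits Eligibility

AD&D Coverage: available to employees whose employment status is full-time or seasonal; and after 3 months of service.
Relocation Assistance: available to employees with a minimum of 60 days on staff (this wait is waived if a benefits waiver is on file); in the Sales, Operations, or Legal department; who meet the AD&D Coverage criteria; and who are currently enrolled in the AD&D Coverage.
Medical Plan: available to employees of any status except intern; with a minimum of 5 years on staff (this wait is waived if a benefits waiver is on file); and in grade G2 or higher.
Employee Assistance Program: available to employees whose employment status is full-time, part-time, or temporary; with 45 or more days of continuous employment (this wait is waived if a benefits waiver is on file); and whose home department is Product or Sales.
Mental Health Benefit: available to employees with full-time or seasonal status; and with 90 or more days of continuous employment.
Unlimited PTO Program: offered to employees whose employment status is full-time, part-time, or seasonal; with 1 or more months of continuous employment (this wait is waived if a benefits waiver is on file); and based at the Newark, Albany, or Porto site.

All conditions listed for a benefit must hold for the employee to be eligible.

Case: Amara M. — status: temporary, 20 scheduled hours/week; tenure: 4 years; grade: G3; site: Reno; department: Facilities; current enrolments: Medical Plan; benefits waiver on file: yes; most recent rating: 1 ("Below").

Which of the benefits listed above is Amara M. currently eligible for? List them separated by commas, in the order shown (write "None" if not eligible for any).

Medical Plan

AD&D Coverage — status temporary ✗ (requires full-time or seasonal) → not eligible.
Relocation Assistance — benefits waiver on file ✓; dept Facilities ✗ → not eligible.
Medical Plan — status temporary ✓ (not excluded); benefits waiver on file ✓; grade G3 ≥ G2 ✓ → eligible.
Employee Assistance Program — status temporary ✓; benefits waiver on file ✓; dept Facilities ✗ → not eligible.
Mental Health Benefit — status temporary ✗ (requires full-time or seasonal) → not eligible.
Unlimited PTO Program — status temporary ✗ (requires full-time, part-time, or seasonal) → not eligible.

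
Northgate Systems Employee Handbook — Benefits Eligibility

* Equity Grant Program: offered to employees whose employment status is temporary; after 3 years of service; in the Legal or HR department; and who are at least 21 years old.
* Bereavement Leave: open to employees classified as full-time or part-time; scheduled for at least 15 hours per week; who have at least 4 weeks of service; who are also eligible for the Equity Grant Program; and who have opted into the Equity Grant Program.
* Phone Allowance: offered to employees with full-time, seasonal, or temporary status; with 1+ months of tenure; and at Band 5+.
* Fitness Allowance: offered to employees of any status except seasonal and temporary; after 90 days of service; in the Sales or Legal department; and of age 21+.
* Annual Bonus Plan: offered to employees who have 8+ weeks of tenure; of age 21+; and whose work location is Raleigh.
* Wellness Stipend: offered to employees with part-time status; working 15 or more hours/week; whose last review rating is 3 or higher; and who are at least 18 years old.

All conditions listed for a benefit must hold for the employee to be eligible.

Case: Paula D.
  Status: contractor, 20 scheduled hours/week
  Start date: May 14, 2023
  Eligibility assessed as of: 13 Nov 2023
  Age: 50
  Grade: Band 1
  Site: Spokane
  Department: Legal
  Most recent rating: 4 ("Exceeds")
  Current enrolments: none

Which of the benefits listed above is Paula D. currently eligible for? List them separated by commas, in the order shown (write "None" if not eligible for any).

Fitness Allowance

Service from May 14, 2023 to 13 Nov 2023: 183 days.
Equity Grant Program — status contractor ✗ (requires temporary) → not eligible.
Bereavement Leave — status contractor ✗ (requires full-time or part-time) → not eligible.
Phone Allowance — status contractor ✗ (requires full-time, seasonal, or temporary) → not eligible.
Fitness Allowance — status contractor ✓ (not excluded); service 183 days ≥ 90 days ✓; dept Legal ✓; age 50 ≥ 21 ✓ → eligible.
Annual Bonus Plan — service 183 days ≥ 8 weeks (≈56 days) ✓; age 50 ≥ 21 ✓; site Spokane ✗ (not Raleigh) → not eligible.
Wellness Stipend — status contractor ✗ (requires part-time) → not eligible.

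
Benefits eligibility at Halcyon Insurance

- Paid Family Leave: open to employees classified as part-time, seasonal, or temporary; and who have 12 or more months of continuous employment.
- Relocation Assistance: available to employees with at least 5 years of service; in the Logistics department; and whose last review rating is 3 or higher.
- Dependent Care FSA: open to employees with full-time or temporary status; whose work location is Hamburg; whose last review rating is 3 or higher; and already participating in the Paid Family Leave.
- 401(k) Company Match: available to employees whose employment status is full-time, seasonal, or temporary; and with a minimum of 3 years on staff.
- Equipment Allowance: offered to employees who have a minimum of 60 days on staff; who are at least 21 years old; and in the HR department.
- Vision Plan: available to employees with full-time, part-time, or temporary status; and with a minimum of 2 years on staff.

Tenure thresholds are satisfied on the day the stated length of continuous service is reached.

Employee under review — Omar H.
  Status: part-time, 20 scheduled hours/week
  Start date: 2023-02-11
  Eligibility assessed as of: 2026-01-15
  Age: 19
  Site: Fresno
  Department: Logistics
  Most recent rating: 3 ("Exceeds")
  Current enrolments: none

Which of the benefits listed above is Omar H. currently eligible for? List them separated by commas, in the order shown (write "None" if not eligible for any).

Service from 2023-02-11 to 2026-01-15: 1069 days.
Paid Family Leave — status part-time ✓; service 1069 days ≥ 12 months (≈360 days) ✓ → eligible.
Relocation Assistance — service 1069 days < 5 years (≈1825 days) ✗ → not eligible.
Dependent Care FSA — status part-time ✗ (requires full-time or temporary) → not eligible.
401(k) Company Match — status part-time ✗ (requires full-time, seasonal, or temporary) → not eligible.
Equipment Allowance — service 1069 days ≥ 60 days ✓; age 19 < 21 ✗ → not eligible.
Vision Plan — status part-time ✓; service 1069 days ≥ 2 years (≈730 days) ✓ → eligible.

Paid Family Leave, Vision Plan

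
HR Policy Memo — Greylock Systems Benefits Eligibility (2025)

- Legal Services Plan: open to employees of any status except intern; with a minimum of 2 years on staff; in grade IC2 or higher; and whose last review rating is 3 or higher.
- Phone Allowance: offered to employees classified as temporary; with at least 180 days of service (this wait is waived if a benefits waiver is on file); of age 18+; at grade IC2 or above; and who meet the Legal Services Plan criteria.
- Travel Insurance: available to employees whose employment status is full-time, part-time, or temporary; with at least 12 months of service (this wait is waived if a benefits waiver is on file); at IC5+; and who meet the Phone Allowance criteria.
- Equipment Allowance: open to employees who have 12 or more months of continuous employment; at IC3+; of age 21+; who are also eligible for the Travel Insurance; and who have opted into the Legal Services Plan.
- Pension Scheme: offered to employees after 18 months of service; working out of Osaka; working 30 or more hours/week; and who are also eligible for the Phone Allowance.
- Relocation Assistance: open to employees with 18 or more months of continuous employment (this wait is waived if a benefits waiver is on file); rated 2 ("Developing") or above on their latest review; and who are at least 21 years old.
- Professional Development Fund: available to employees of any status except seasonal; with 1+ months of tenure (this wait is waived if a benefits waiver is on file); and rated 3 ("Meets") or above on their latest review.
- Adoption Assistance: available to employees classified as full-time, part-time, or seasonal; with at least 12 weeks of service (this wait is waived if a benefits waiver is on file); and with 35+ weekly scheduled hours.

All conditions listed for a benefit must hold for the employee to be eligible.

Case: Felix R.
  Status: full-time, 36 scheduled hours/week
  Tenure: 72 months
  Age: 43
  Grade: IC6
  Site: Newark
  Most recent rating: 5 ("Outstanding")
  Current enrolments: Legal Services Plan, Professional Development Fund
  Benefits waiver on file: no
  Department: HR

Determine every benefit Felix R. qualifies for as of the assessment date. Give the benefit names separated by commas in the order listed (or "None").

Legal Services Plan — status full-time ✓ (not excluded); service 72 months ≥ 2 years (≈730 days) ✓; grade IC6 ≥ IC2 ✓; rating 5 ≥ 3 ✓ → eligible.
Phone Allowance — status full-time ✗ (requires temporary) → not eligible.
Travel Insurance — status full-time ✓; no waiver, service 72 months ≥ 12 months ✓; grade IC6 ≥ IC5 ✓; not eligible for Phone Allowance ✗ → not eligible.
Equipment Allowance — service 72 months ≥ 12 months ✓; grade IC6 ≥ IC3 ✓; age 43 ≥ 21 ✓; not eligible for Travel Insurance ✗ → not eligible.
Pension Scheme — service 72 months ≥ 18 months ✓; site Newark ✗ (not Osaka) → not eligible.
Relocation Assistance — no waiver, service 72 months ≥ 18 months ✓; rating 5 ≥ 2 ✓; age 43 ≥ 21 ✓ → eligible.
Professional Development Fund — status full-time ✓ (not excluded); no waiver, service 72 months ≥ 1 month ✓; rating 5 ≥ 3 ✓ → eligible.
Adoption Assistance — status full-time ✓; no waiver, service 72 months ≥ 12 weeks (≈84 days) ✓; 36 hrs/wk ≥ 35 ✓ → eligible.

Legal Services Plan, Relocation Assistance, Professional Development Fund, Adoption Assistance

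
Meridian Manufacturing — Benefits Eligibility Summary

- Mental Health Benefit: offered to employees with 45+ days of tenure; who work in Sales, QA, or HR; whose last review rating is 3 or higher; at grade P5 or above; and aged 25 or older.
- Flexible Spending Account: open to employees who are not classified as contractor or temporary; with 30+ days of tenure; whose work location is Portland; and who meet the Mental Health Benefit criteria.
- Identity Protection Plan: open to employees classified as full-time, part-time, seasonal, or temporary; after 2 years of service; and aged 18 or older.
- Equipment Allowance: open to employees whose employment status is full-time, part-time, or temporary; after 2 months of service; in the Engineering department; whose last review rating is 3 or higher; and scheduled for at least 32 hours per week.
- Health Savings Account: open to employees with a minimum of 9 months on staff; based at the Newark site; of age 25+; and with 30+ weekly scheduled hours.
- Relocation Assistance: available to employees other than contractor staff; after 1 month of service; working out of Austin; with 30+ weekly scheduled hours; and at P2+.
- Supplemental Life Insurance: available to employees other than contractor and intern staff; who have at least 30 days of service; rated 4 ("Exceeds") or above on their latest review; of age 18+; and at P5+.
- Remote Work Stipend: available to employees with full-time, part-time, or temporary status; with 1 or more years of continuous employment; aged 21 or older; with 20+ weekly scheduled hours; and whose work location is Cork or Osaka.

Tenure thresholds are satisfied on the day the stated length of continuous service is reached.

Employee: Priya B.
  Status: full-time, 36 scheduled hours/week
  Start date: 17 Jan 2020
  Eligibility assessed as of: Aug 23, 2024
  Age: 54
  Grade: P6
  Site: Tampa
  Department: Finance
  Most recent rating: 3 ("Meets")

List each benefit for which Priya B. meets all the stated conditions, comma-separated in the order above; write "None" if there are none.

Service from 17 Jan 2020 to Aug 23, 2024: 1680 days.
Mental Health Benefit — service 1680 days ≥ 45 days ✓; dept Finance ✗ → not eligible.
Flexible Spending Account — status full-time ✓ (not excluded); service 1680 days ≥ 30 days ✓; site Tampa ✗ (not Portland) → not eligible.
Identity Protection Plan — status full-time ✓; service 1680 days ≥ 2 years (≈730 days) ✓; age 54 ≥ 18 ✓ → eligible.
Equipment Allowance — status full-time ✓; service 1680 days ≥ 2 months (≈60 days) ✓; dept Finance ✗ → not eligible.
Health Savings Account — service 1680 days ≥ 9 months (≈270 days) ✓; site Tampa ✗ (not Newark) → not eligible.
Relocation Assistance — status full-time ✓ (not excluded); service 1680 days ≥ 1 month (≈30 days) ✓; site Tampa ✗ (not Austin) → not eligible.
Supplemental Life Insurance — status full-time ✓ (not excluded); service 1680 days ≥ 30 days ✓; rating 3 < 4 ✗ → not eligible.
Remote Work Stipend — status full-time ✓; service 1680 days ≥ 1 year (≈365 days) ✓; age 54 ≥ 21 ✓; 36 hrs/wk ≥ 20 ✓; site Tampa ✗ (not Cork or Osaka) → not eligible.

Identity Protection Plan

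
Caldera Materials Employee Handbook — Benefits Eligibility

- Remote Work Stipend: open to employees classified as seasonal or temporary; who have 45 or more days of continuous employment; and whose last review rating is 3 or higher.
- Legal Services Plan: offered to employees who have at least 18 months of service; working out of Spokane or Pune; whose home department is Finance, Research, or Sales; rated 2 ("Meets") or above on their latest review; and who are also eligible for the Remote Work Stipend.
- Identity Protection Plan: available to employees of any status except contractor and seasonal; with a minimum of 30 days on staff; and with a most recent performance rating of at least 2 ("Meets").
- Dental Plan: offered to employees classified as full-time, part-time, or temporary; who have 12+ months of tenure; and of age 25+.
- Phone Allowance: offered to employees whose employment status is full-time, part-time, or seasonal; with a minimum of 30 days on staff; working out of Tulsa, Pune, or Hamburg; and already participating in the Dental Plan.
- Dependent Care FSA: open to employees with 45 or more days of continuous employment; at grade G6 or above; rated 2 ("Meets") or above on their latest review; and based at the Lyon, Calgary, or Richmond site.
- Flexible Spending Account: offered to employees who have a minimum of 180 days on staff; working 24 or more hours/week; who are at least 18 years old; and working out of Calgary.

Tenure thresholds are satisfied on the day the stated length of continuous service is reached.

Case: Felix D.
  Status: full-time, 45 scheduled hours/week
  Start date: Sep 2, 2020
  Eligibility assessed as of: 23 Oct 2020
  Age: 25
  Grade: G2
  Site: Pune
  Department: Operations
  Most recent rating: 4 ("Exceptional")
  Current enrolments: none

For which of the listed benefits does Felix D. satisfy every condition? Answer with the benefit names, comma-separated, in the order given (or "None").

Service from Sep 2, 2020 to 23 Oct 2020: 51 days.
Remote Work Stipend — status full-time ✗ (requires seasonal or temporary) → not eligible.
Legal Services Plan — service 51 days < 18 months (≈540 days) ✗ → not eligible.
Identity Protection Plan — status full-time ✓ (not excluded); service 51 days ≥ 30 days ✓; rating 4 ≥ 2 ✓ → eligible.
Dental Plan — status full-time ✓; service 51 days < 12 months (≈360 days) ✗ → not eligible.
Phone Allowance — status full-time ✓; service 51 days ≥ 30 days ✓; site Pune ✓; not enrolled in Dental Plan ✗ → not eligible.
Dependent Care FSA — service 51 days ≥ 45 days ✓; grade G2 < G6 ✗ → not eligible.
Flexible Spending Account — service 51 days < 180 days ✗ → not eligible.

Identity Protection Plan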